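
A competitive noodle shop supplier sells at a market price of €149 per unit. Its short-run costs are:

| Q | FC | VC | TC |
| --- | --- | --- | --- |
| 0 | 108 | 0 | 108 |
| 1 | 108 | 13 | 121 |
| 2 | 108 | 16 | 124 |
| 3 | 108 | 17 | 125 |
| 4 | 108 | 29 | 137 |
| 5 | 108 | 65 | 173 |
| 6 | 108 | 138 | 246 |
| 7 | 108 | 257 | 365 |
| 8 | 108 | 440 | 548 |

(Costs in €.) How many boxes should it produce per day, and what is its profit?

Q = 7; profit = €678

Tabulate TR − TC: Q=0: -108; Q=1: 28; Q=2: 174; Q=3: 322; Q=4: 459; Q=5: 572; Q=6: 648; Q=7: 678; Q=8: 644.
Profit is maximized at Q = 7. AVC there is 257/7 = €36.71 ≤ P, so producing beats shutting down (which would give -€108).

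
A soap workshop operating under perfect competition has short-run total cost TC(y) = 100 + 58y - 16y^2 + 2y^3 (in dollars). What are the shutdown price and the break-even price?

AVC = 58 - 16y + 2y^2; minimized at y = 4, giving min AVC = $26. That is the shutdown price.
ATC = 100/y + 58 - 16y + 2y^2. Setting dATC/dy = −100/y^2 − 16 + 4y = 0 gives y = 5 (since 4·5^3 − 16·5^2 = 100).
min ATC = 100/5 + 58 − 16·5 + 2·5^2 = $48. That is the break-even price.
For $26 ≤ P < $48 the firm produces at a loss; below $26 it shuts down.

Shutdown price = $26; break-even price = $48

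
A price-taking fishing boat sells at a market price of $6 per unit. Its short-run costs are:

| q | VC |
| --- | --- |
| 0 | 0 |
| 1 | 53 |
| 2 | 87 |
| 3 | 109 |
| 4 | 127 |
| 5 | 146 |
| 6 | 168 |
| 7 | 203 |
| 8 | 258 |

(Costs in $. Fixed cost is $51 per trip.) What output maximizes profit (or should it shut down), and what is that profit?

Compute π = P·q − TC at each output: q=0: -51; q=1: -98; q=2: -126; q=3: -142; q=4: -154; q=5: -167; q=6: -183; q=7: -212; q=8: -261.
Profit is highest at q = 0. Equivalently, the lowest AVC in the table is 168/6 ≈ $28 at q = 6, and P = $6 falls below it — price never covers variable cost, so the firm shuts down and loses only its fixed cost.

q = 0 (shut down); profit = -$51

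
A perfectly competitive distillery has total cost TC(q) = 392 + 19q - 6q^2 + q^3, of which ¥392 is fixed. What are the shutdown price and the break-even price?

Shutdown price = ¥10; break-even price = ¥82

AVC = 19 - 6q + q^2; minimized at q = 3, giving min AVC = ¥10. That is the shutdown price.
ATC = 392/q + 19 - 6q + q^2. Setting dATC/dq = −392/q^2 − 6 + 2q = 0 gives q = 7 (since 2·7^3 − 6·7^2 = 392).
min ATC = 392/7 + 19 − 6·7 + 7^2 = ¥82. That is the break-even price.
Between these two prices the firm operates at a loss; above ¥82 it earns a profit.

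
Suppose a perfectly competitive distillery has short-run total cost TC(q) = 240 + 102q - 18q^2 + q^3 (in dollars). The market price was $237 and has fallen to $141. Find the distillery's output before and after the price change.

Output falls from 15 to 13

AVC = 102 - 18q + q^2, minimized at q = 9 where min AVC = $21. MC = 102 - 36q + 3q^2.
With P = $237 above the shutdown price, P = MC gives q = 15.
At P = $141 ≥ min AVC, set P = MC: q = 13. The firm stays open but cuts output.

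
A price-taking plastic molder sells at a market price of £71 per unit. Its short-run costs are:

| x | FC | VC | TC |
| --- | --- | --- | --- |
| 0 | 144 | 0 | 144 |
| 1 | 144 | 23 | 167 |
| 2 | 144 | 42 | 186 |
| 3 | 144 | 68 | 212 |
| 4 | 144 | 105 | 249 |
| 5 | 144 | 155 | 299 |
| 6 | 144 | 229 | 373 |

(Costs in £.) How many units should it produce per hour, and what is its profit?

Tabulate TR − TC: x=0: -144; x=1: -96; x=2: -44; x=3: 1; x=4: 35; x=5: 56; x=6: 53.
Profit is maximized at x = 5. AVC there is 155/5 = £31 ≤ P, so producing beats shutting down (which would give -£144).

x = 5; profit = £56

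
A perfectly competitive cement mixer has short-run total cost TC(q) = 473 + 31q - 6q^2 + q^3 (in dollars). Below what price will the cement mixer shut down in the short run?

The shutdown price is the minimum of AVC. VC = 31q - 6q^2 + q^3, so AVC = 31 - 6q + q^2.
dAVC/dq = -6 + 2q = 0 gives q = 3. min AVC = 31 - 6·3 + 3^2 = 22.
The firm shuts down for any P below $22.

$22 per unit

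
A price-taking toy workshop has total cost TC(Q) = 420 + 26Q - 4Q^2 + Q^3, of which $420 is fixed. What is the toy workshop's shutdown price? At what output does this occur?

$22 per unit, at Q = 2

Short-run supply begins at min AVC. From VC = 26Q - 4Q^2 + Q^3, AVC = 26 - 4Q + Q^2.
At the minimum of AVC, MC = AVC. MC = 26 - 8Q + 3Q^2; setting MC = AVC gives 2Q^2 - 4Q = 0, so Q = 2. min AVC = 22.
For P < $22 the firm produces nothing.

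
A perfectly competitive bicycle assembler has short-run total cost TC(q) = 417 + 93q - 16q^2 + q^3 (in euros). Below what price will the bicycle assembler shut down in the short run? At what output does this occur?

The firm shuts down when price falls below the minimum of average variable cost. AVC = VC/q = 93 - 16q + q^2.
At the minimum of AVC, MC = AVC. MC = 93 - 32q + 3q^2; setting MC = AVC gives 2q^2 - 16q = 0, so q = 8. min AVC = 29.
So the shutdown price is €29.

€29 per unit, at q = 8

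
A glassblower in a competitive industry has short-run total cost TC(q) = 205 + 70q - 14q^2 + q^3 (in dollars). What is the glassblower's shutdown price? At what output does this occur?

Short-run supply begins at min AVC. From VC = 70q - 14q^2 + q^3, AVC = 70 - 14q + q^2.
dAVC/dq = -14 + 2q = 0 gives q = 7. min AVC = 70 - 14·7 + 7^2 = 21.
So the shutdown price is $21.

$21 per unit, at q = 7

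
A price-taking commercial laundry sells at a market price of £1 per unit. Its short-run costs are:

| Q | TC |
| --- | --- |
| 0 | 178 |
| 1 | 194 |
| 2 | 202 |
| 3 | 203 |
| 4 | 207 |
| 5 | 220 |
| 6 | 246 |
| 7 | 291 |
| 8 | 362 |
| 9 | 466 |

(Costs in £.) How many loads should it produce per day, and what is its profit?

Tabulate TR − TC: Q=0: -178; Q=1: -193; Q=2: -200; Q=3: -200; Q=4: -203; Q=5: -215; Q=6: -240; Q=7: -284; Q=8: -354; Q=9: -457.
Profit is highest at Q = 0. Equivalently, the lowest AVC in the table is 29/4 ≈ £7.25 at Q = 4, and P = £1 falls below it — price never covers variable cost, so the firm shuts down and loses only its fixed cost.

Q = 0 (shut down); profit = -£178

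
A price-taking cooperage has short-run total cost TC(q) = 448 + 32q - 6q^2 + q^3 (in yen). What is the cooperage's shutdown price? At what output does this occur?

¥23 per unit, at q = 3

The firm shuts down when price falls below the minimum of average variable cost. AVC = VC/q = 32 - 6q + q^2.
At the minimum of AVC, MC = AVC. MC = 32 - 12q + 3q^2; setting MC = AVC gives 2q^2 - 6q = 0, so q = 3. min AVC = 23.
For P < ¥23 the firm produces nothing.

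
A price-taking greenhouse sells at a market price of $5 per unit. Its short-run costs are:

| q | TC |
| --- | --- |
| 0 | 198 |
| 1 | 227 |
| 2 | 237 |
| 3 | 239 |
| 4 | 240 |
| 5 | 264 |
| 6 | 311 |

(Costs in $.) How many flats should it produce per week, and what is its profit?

q = 0 (shut down); profit = -$198

Profit at each row (π = 5q − TC): q=0: -198; q=1: -222; q=2: -227; q=3: -224; q=4: -220; q=5: -239; q=6: -281.
Profit is highest at q = 0. Equivalently, the lowest AVC in the table is 42/4 ≈ $10.50 at q = 4, and P = $5 falls below it — price never covers variable cost, so the firm shuts down and loses only its fixed cost.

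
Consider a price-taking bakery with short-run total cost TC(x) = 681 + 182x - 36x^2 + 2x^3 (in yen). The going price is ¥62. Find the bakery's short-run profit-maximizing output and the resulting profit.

AVC = 182 - 36x + 2x^2 has its minimum ¥20 at x = 9; price ¥62 clears that bar, so the firm operates.
MC = 182 - 72x + 6x^2. Setting P = MC and taking the root on the rising branch gives x* = 10.
TR = 62·10 = 620. TC = 681 + 220 = 901. Profit = 620 − 901 = -¥281.
Shutting down would mean losing the fixed cost of ¥681, so operating at a loss of ¥281 is better by ¥400.

Profit = -¥281 at x = 10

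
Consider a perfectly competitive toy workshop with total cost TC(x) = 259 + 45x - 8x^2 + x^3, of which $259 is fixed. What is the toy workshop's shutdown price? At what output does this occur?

The shutdown price is the minimum of AVC. VC = 45x - 8x^2 + x^3, so AVC = 45 - 8x + x^2.
dAVC/dx = -8 + 2x = 0 gives x = 4. min AVC = 45 - 8·4 + 4^2 = 29.
The firm shuts down for any P below $29.

$29 per unit, at x = 4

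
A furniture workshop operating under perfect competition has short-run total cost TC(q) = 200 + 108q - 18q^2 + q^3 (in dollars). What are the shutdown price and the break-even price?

AVC = 108 - 18q + q^2; minimized at q = 9, giving min AVC = $27. That is the shutdown price.
ATC = 200/q + 108 - 18q + q^2. Setting dATC/dq = −200/q^2 − 18 + 2q = 0 gives q = 10 (since 2·10^3 − 18·10^2 = 200).
min ATC = 200/10 + 108 − 18·10 + 10^2 = $48. That is the break-even price.
For $27 ≤ P < $48 the firm produces at a loss; below $27 it shuts down.

Shutdown price = $27; break-even price = $48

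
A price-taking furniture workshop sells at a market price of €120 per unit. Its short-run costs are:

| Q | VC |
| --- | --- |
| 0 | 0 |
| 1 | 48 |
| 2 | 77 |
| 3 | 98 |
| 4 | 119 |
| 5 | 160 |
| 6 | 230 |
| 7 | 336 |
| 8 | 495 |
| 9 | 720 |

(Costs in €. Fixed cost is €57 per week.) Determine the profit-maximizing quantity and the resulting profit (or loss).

Compute π = P·Q − TC at each output: Q=0: -57; Q=1: 15; Q=2: 106; Q=3: 205; Q=4: 304; Q=5: 383; Q=6: 433; Q=7: 447; Q=8: 408; Q=9: 303.
Profit is maximized at Q = 7. AVC there is 336/7 = €48 ≤ P, so producing beats shutting down (which would give -€57).

Q = 7; profit = €447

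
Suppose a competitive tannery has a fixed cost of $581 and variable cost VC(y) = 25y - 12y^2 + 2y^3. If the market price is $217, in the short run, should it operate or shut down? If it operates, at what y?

Variable cost is VC = 25y - 12y^2 + 2y^3, so AVC = VC/y = 25 - 12y + 2y^2 and MC = dTC/dy = 25 - 24y + 6y^2.
The AVC parabola has its vertex at y = 12/4 = 3, where AVC = 25 - 12·3 + 2·3^2 = $7.
Because $217 ≥ $7, revenue can cover variable cost; the firm operates.
Set P = MC: 217 = 25 - 24y + 6y^2 → -192 - 24y + 6y^2 = 0. The roots are y = -4 and y = 8; the profit-maximizing output is on the rising part of MC, so y* = 8.
Check: AVC at y = 8 is $57 ≤ P, so revenue covers variable cost.
Profit = P·y − TC = 217·8 − 1037 = $699.

Produce at y = 8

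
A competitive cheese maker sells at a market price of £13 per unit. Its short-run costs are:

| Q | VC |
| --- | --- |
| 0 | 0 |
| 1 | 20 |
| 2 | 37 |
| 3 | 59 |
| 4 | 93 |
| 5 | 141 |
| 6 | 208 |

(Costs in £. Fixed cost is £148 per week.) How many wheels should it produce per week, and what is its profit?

Profit at each row (π = 13Q − TC): Q=0: -148; Q=1: -155; Q=2: -159; Q=3: -168; Q=4: -189; Q=5: -224; Q=6: -278.
Profit is highest at Q = 0. Equivalently, the lowest AVC in the table is 37/2 ≈ £18.50 at Q = 2, and P = £13 falls below it — price never covers variable cost, so the firm shuts down and loses only its fixed cost.

Q = 0 (shut down); profit = -£148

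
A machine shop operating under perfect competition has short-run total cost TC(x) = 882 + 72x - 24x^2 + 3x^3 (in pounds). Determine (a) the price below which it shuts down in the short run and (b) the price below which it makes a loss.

Shutdown price = min AVC. AVC = 72 - 24x + 3x^2, with vertex at x = 4 and minimum £24.
ATC = 882/x + 72 - 24x + 3x^2. Setting dATC/dx = −882/x^2 − 24 + 6x = 0 gives x = 7 (since 6·7^3 − 24·7^2 = 882).
min ATC = 882/7 + 72 − 24·7 + 3·7^2 = £177. That is the break-even price.
For £24 ≤ P < £177 the firm produces at a loss; below £24 it shuts down.

Shutdown price = £24; break-even price = £177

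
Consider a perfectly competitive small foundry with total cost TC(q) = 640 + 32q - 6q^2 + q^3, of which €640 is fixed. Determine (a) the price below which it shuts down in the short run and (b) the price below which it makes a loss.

Shutdown price = €23; break-even price = €128

AVC = 32 - 6q + q^2; minimized at q = 3, giving min AVC = €23. That is the shutdown price.
ATC = 640/q + 32 - 6q + q^2. Setting dATC/dq = −640/q^2 − 6 + 2q = 0 gives q = 8 (since 2·8^3 − 6·8^2 = 640).
min ATC = 640/8 + 32 − 6·8 + 8^2 = €128. That is the break-even price.
For €23 ≤ P < €128 the firm produces at a loss; below €23 it shuts down.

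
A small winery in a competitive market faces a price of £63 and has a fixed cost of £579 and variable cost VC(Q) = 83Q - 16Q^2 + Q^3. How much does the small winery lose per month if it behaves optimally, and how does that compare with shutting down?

AVC = 83 - 16Q + Q^2 has its minimum £19 at Q = 8; price £63 clears that bar, so the firm operates.
With MC = 83 - 32Q + 3Q^2, P = MC on the upward-sloping part at Q* = 10.
TR = 63·10 = 630. TC = 579 + 230 = 809. Profit = 630 − 809 = -£179.
Shutting down would mean losing the fixed cost of £579, so operating at a loss of £179 is better by £400.

Profit = -£179 at Q = 10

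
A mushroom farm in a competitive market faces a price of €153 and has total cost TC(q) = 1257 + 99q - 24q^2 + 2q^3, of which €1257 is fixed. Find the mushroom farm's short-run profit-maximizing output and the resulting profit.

Profit = -€285 at q = 9

AVC = 99 - 24q + 2q^2; min AVC = €27 at q = 6. Since P = €153 ≥ min AVC, the firm produces.
With MC = 99 - 48q + 6q^2, P = MC on the upward-sloping part at q* = 9.
TR = 153·9 = 1377. TC = 1257 + 405 = 1662. Profit = 1377 − 1662 = -€285.
Shutting down would mean losing the fixed cost of €1257, so operating at a loss of €285 is better by €972.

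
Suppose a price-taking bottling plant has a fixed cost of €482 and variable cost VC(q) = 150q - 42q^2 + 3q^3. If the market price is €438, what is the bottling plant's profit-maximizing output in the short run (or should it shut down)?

Variable cost is VC = 150q - 42q^2 + 3q^3, so AVC = VC/q = 150 - 42q + 3q^2 and MC = dTC/dq = 150 - 84q + 9q^2.
The AVC parabola has its vertex at q = 42/6 = 7, where AVC = 150 - 42·7 + 3·7^2 = €3.
P = €438 exceeds min AVC = €3, so the firm stays open.
Set P = MC: 438 = 150 - 84q + 9q^2 → -288 - 84q + 9q^2 = 0. The roots are q = -8/3 and q = 12; the profit-maximizing output is on the rising part of MC, so q* = 12.
Check: AVC at q = 12 is €78 ≤ P, so revenue covers variable cost.
Profit = P·q − TC = 438·12 − 1418 = €3838.

Produce at q = 12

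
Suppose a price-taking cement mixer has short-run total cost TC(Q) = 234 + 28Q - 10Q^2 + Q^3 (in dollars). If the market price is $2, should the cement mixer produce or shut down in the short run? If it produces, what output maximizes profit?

Strip out fixed cost: VC = 28Q - 10Q^2 + Q^3. Then AVC = 28 - 10Q + Q^2 and MC = 28 - 20Q + 3Q^2.
AVC hits its minimum where MC = AVC, at Q = 5, giving min AVC = 28 - 10·5 + 5^2 = $3.
With P < min AVC ($2 < $3), every unit sold adds to the loss.
The firm minimizes its loss by shutting down and losing only its fixed cost of $234.

Shut down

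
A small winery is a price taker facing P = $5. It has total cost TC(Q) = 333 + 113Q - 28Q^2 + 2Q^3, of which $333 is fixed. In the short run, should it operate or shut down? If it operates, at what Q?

Variable cost is VC = 113Q - 28Q^2 + 2Q^3, so AVC = VC/Q = 113 - 28Q + 2Q^2 and MC = dTC/dQ = 113 - 56Q + 6Q^2.
The AVC parabola has its vertex at Q = 28/4 = 7, where AVC = 113 - 28·7 + 2·7^2 = $15.
With P < min AVC ($5 < $15), every unit sold adds to the loss.
The firm minimizes its loss by shutting down and losing only its fixed cost of $333.

Shut down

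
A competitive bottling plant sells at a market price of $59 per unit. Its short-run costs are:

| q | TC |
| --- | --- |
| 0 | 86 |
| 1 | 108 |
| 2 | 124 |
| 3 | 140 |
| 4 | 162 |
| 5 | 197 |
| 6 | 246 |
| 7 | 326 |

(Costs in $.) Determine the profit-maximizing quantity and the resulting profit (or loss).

q = 6; profit = $108

Compute π = P·q − TC at each output: q=0: -86; q=1: -49; q=2: -6; q=3: 37; q=4: 74; q=5: 98; q=6: 108; q=7: 87.
Profit is maximized at q = 6. AVC there is 160/6 = $26.67 ≤ P, so producing beats shutting down (which would give -$86).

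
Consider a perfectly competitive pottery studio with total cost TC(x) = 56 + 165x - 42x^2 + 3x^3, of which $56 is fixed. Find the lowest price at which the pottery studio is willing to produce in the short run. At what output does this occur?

The shutdown price is the minimum of AVC. VC = 165x - 42x^2 + 3x^3, so AVC = 165 - 42x + 3x^2.
dAVC/dx = -42 + 6x = 0 gives x = 7. min AVC = 165 - 42·7 + 3·7^2 = 18.
The firm shuts down for any P below $18.

$18 per unit, at x = 7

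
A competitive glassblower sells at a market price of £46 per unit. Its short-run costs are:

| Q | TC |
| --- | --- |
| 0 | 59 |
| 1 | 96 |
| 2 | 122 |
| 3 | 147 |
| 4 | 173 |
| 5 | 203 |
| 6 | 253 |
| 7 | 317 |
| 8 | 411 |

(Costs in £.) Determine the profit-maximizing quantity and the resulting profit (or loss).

Compute π = P·Q − TC at each output: Q=0: -59; Q=1: -50; Q=2: -30; Q=3: -9; Q=4: 11; Q=5: 27; Q=6: 23; Q=7: 5; Q=8: -43.
Profit is maximized at Q = 5. AVC there is 144/5 = £28.80 ≤ P, so producing beats shutting down (which would give -£59).

Q = 5; profit = £27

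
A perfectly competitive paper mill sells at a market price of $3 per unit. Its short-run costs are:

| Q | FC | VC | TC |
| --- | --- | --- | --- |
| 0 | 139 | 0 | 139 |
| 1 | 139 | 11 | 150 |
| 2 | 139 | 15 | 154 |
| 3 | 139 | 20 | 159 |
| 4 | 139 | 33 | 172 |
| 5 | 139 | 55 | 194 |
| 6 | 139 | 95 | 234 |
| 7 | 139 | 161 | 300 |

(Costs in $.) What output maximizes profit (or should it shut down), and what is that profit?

Tabulate TR − TC: Q=0: -139; Q=1: -147; Q=2: -148; Q=3: -150; Q=4: -160; Q=5: -179; Q=6: -216; Q=7: -279.
Profit is highest at Q = 0. Equivalently, the lowest AVC in the table is 20/3 ≈ $6.67 at Q = 3, and P = $3 falls below it — price never covers variable cost, so the firm shuts down and loses only its fixed cost.

Q = 0 (shut down); profit = -$139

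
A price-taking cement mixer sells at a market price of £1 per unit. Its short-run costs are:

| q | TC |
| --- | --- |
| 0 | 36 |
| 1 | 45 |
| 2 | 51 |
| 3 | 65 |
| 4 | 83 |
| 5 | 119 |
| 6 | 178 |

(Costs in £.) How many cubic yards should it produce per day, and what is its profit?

Profit at each row (π = 1q − TC): q=0: -36; q=1: -44; q=2: -49; q=3: -62; q=4: -79; q=5: -114; q=6: -172.
Profit is highest at q = 0. Equivalently, the lowest AVC in the table is 15/2 ≈ £7.50 at q = 2, and P = £1 falls below it — price never covers variable cost, so the firm shuts down and loses only its fixed cost.

q = 0 (shut down); profit = -£36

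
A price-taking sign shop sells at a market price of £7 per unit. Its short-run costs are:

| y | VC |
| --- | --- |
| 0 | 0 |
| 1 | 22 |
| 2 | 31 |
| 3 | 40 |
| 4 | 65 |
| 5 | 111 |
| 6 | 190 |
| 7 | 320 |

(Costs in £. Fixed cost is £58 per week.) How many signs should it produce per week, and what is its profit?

y = 0 (shut down); profit = -£58

Tabulate TR − TC: y=0: -58; y=1: -73; y=2: -75; y=3: -77; y=4: -95; y=5: -134; y=6: -206; y=7: -329.
Profit is highest at y = 0. Equivalently, the lowest AVC in the table is 40/3 ≈ £13.33 at y = 3, and P = £7 falls below it — price never covers variable cost, so the firm shuts down and loses only its fixed cost.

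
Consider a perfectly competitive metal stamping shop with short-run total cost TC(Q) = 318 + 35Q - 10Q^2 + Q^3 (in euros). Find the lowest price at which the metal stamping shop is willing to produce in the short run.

Short-run supply begins at min AVC. From VC = 35Q - 10Q^2 + Q^3, AVC = 35 - 10Q + Q^2.
At the minimum of AVC, MC = AVC. MC = 35 - 20Q + 3Q^2; setting MC = AVC gives 2Q^2 - 10Q = 0, so Q = 5. min AVC = 10.
For P < €10 the firm produces nothing.

€10 per unit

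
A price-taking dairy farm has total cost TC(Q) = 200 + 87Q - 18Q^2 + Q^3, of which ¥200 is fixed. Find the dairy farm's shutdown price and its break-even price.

Shutdown price = ¥6; break-even price = ¥27

Shutdown price = min AVC. AVC = 87 - 18Q + Q^2, with vertex at Q = 9 and minimum ¥6.
ATC = 200/Q + 87 - 18Q + Q^2. Setting dATC/dQ = −200/Q^2 − 18 + 2Q = 0 gives Q = 10 (since 2·10^3 − 18·10^2 = 200).
min ATC = 200/10 + 87 − 18·10 + 10^2 = ¥27. That is the break-even price.
Between these two prices the firm operates at a loss; above ¥27 it earns a profit.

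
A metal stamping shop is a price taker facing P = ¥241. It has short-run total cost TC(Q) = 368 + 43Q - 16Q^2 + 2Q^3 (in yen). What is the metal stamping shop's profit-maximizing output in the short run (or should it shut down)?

Variable cost is VC = 43Q - 16Q^2 + 2Q^3, so AVC = VC/Q = 43 - 16Q + 2Q^2 and MC = dTC/dQ = 43 - 32Q + 6Q^2.
AVC hits its minimum where MC = AVC, at Q = 4, giving min AVC = 43 - 16·4 + 2·4^2 = ¥11.
P = ¥241 exceeds min AVC = ¥11, so the firm stays open.
P = MC gives -198 - 32Q + 6Q^2 = 0, with roots -11/3 and 9. Take the larger (rising MC): Q* = 9.
Check: AVC at Q = 9 is ¥61 ≤ P, so revenue covers variable cost.
Profit = P·Q − TC = 241·9 − 917 = ¥1252.

Produce at Q = 9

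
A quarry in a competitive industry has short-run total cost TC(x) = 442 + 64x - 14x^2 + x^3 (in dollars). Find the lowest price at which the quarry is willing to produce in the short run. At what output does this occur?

$15 per unit, at x = 7

Short-run supply begins at min AVC. From VC = 64x - 14x^2 + x^3, AVC = 64 - 14x + x^2.
At the minimum of AVC, MC = AVC. MC = 64 - 28x + 3x^2; setting MC = AVC gives 2x^2 - 14x = 0, so x = 7. min AVC = 15.
So the shutdown price is $15.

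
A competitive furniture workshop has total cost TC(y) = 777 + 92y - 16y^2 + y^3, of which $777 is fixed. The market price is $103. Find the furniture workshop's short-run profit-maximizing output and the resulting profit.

AVC = 92 - 16y + y^2 has its minimum $28 at y = 8; price $103 clears that bar, so the firm operates.
MC = 92 - 32y + 3y^2. Setting P = MC and taking the root on the rising branch gives y* = 11.
TR = 103·11 = 1133. TC = 777 + 407 = 1184. Profit = 1133 − 1184 = -$51.
That loss of $51 beats the $777 the firm would lose by shutting down; producing recovers $726 of fixed cost.

Profit = -$51 at y = 11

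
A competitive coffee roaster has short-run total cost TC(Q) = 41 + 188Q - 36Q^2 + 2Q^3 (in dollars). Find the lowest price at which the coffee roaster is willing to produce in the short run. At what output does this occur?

$26 per unit, at Q = 9

The firm shuts down when price falls below the minimum of average variable cost. AVC = VC/Q = 188 - 36Q + 2Q^2.
At the minimum of AVC, MC = AVC. MC = 188 - 72Q + 6Q^2; setting MC = AVC gives 4Q^2 - 36Q = 0, so Q = 9. min AVC = 26.
So the shutdown price is $26.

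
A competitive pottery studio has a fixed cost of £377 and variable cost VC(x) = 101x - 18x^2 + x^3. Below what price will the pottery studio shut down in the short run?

The firm shuts down when price falls below the minimum of average variable cost. AVC = VC/x = 101 - 18x + x^2.
At the minimum of AVC, MC = AVC. MC = 101 - 36x + 3x^2; setting MC = AVC gives 2x^2 - 18x = 0, so x = 9. min AVC = 20.
So the shutdown price is £20.

£20 per unit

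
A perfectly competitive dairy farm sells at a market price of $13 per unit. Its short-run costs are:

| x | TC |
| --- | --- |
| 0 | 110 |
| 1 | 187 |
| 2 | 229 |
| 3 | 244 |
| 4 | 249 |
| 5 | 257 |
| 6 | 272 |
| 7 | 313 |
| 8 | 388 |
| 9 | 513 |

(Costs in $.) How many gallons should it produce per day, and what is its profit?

Compute π = P·x − TC at each output: x=0: -110; x=1: -174; x=2: -203; x=3: -205; x=4: -197; x=5: -192; x=6: -194; x=7: -222; x=8: -284; x=9: -396.
Profit is highest at x = 0. Equivalently, the lowest AVC in the table is 162/6 ≈ $27 at x = 6, and P = $13 falls below it — price never covers variable cost, so the firm shuts down and loses only its fixed cost.

x = 0 (shut down); profit = -$110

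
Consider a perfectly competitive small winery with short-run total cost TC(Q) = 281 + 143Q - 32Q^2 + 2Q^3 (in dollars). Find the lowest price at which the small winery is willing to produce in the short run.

Short-run supply begins at min AVC. From VC = 143Q - 32Q^2 + 2Q^3, AVC = 143 - 32Q + 2Q^2.
dAVC/dQ = -32 + 4Q = 0 gives Q = 8. min AVC = 143 - 32·8 + 2·8^2 = 15.
So the shutdown price is $15.

$15 per unit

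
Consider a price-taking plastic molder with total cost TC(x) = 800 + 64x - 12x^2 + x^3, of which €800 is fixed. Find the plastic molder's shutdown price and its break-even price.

Shutdown price = min AVC. AVC = 64 - 12x + x^2, with vertex at x = 6 and minimum €28.
ATC = 800/x + 64 - 12x + x^2. Setting dATC/dx = −800/x^2 − 12 + 2x = 0 gives x = 10 (since 2·10^3 − 12·10^2 = 800).
min ATC = 800/10 + 64 − 12·10 + 10^2 = €124. That is the break-even price.
Between these two prices the firm operates at a loss; above €124 it earns a profit.

Shutdown price = €28; break-even price = €124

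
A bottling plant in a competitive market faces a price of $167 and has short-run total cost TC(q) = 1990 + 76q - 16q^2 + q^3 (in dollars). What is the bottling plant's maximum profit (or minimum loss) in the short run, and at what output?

AVC = 76 - 16q + q^2 has its minimum $12 at q = 8; price $167 clears that bar, so the firm operates.
MC = 76 - 32q + 3q^2. Setting P = MC and taking the root on the rising branch gives q* = 13.
TR = 167·13 = 2171. TC = 1990 + 481 = 2471. Profit = 2171 − 2471 = -$300.
That loss of $300 beats the $1990 the firm would lose by shutting down; producing recovers $1690 of fixed cost.

Profit = -$300 at q = 13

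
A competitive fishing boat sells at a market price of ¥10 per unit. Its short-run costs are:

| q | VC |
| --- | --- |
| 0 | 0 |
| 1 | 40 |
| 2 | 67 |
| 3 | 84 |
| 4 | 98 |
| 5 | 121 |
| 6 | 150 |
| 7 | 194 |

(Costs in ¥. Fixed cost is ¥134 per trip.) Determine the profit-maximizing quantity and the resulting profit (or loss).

q = 0 (shut down); profit = -¥134

Tabulate TR − TC: q=0: -134; q=1: -164; q=2: -181; q=3: -188; q=4: -192; q=5: -205; q=6: -224; q=7: -258.
Profit is highest at q = 0. Equivalently, the lowest AVC in the table is 121/5 ≈ ¥24.20 at q = 5, and P = ¥10 falls below it — price never covers variable cost, so the firm shuts down and loses only its fixed cost.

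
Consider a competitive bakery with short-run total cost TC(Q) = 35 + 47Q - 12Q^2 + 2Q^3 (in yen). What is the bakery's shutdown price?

The firm shuts down when price falls below the minimum of average variable cost. AVC = VC/Q = 47 - 12Q + 2Q^2.
At the minimum of AVC, MC = AVC. MC = 47 - 24Q + 6Q^2; setting MC = AVC gives 4Q^2 - 12Q = 0, so Q = 3. min AVC = 29.
The firm shuts down for any P below ¥29.

¥29 per unit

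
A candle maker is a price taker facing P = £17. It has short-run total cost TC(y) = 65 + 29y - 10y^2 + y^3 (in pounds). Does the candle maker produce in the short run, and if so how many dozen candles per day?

Produce at y = 6

From TC, MC = TC'(y) = 29 - 20y + 3y^2 and AVC = VC/y = 29 - 10y + y^2.
AVC hits its minimum where MC = AVC, at y = 5, giving min AVC = 29 - 10·5 + 5^2 = £4.
Since P = £17 ≥ min AVC = £4, price covers variable cost and the firm should produce.
Set P = MC: 17 = 29 - 20y + 3y^2 → 12 - 20y + 3y^2 = 0. The roots are y = 2/3 and y = 6; the profit-maximizing output is on the rising part of MC, so y* = 6.
Check: AVC at y = 6 is £5 ≤ P, so revenue covers variable cost.
Profit = P·y − TC = 17·6 − 95 = £7.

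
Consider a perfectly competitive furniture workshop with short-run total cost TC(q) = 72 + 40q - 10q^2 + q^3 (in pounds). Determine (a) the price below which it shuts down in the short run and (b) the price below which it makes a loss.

Shutdown price = min AVC. AVC = 40 - 10q + q^2, with vertex at q = 5 and minimum £15.
ATC = 72/q + 40 - 10q + q^2. Setting dATC/dq = −72/q^2 − 10 + 2q = 0 gives q = 6 (since 2·6^3 − 10·6^2 = 72).
min ATC = 72/6 + 40 − 10·6 + 6^2 = £28. That is the break-even price.
Between these two prices the firm operates at a loss; above £28 it earns a profit.

Shutdown price = £15; break-even price = £28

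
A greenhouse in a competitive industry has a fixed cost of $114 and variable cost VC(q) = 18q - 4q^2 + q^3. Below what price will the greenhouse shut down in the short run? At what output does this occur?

The firm shuts down when price falls below the minimum of average variable cost. AVC = VC/q = 18 - 4q + q^2.
At the minimum of AVC, MC = AVC. MC = 18 - 8q + 3q^2; setting MC = AVC gives 2q^2 - 4q = 0, so q = 2. min AVC = 14.
The firm shuts down for any P below $14.

$14 per unit, at q = 2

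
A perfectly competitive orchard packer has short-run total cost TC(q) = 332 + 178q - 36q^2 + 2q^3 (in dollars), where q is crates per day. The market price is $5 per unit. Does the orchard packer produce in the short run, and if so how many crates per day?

From TC, MC = TC'(q) = 178 - 72q + 6q^2 and AVC = VC/q = 178 - 36q + 2q^2.
AVC is minimized where dAVC/dq = -36 + 4q = 0, at q = 9; min AVC = 178 - 36·9 + 2·9^2 = $16.
P = $5 lies below min AVC = $16; no output level covers variable cost.
Shutting down limits the loss to fixed cost, $332.

Shut down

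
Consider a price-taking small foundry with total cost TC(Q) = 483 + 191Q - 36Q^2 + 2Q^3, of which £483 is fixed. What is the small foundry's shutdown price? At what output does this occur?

£29 per unit, at Q = 9

The firm shuts down when price falls below the minimum of average variable cost. AVC = VC/Q = 191 - 36Q + 2Q^2.
At the minimum of AVC, MC = AVC. MC = 191 - 72Q + 6Q^2; setting MC = AVC gives 4Q^2 - 36Q = 0, so Q = 9. min AVC = 29.
The firm shuts down for any P below £29.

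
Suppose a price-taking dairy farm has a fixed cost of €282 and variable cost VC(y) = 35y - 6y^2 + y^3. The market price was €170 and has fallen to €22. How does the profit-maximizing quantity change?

Output falls from 9 to 0 (the firm shuts down)

AVC = 35 - 6y + y^2, minimized at y = 3 where min AVC = €26. MC = 35 - 12y + 3y^2.
With P = €170 above the shutdown price, P = MC gives y = 9.
At P = €22 < min AVC = €26, price no longer covers variable cost at any output, so the firm shuts down: y = 0.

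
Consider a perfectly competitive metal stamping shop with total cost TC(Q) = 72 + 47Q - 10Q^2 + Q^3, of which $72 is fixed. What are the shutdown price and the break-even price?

AVC = 47 - 10Q + Q^2; minimized at Q = 5, giving min AVC = $22. That is the shutdown price.
ATC = 72/Q + 47 - 10Q + Q^2. Setting dATC/dQ = −72/Q^2 − 10 + 2Q = 0 gives Q = 6 (since 2·6^3 − 10·6^2 = 72).
min ATC = 72/6 + 47 − 10·6 + 6^2 = $35. That is the break-even price.
For $22 ≤ P < $35 the firm produces at a loss; below $22 it shuts down.

Shutdown price = $22; break-even price = $35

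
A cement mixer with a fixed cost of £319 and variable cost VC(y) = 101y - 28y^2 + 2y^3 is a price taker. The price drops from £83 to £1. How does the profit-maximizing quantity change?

Output falls from 9 to 0 (the firm shuts down)

MC = 101 - 56y + 6y^2; the shutdown threshold is min AVC = £3 (at y = 7).
At P = £83 ≥ min AVC, set P = MC on the rising branch: y = 9.
At P = £1 < min AVC = £3, price no longer covers variable cost at any output, so the firm shuts down: y = 0.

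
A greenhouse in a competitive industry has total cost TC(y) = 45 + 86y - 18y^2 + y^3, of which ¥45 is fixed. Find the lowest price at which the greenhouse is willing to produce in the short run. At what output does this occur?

¥5 per unit, at y = 9

The shutdown price is the minimum of AVC. VC = 86y - 18y^2 + y^3, so AVC = 86 - 18y + y^2.
dAVC/dy = -18 + 2y = 0 gives y = 9. min AVC = 86 - 18·9 + 9^2 = 5.
So the shutdown price is ¥5.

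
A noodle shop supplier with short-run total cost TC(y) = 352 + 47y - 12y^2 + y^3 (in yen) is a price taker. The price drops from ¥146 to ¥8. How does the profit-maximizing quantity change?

Output falls from 11 to 0 (the firm shuts down)

AVC = 47 - 12y + y^2, minimized at y = 6 where min AVC = ¥11. MC = 47 - 24y + 3y^2.
With P = ¥146 above the shutdown price, P = MC gives y = 11.
At P = ¥8 < min AVC = ¥11, price no longer covers variable cost at any output, so the firm shuts down: y = 0.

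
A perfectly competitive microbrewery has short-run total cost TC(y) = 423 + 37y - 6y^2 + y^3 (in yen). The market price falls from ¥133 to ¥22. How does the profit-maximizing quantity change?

AVC = 37 - 6y + y^2, minimized at y = 3 where min AVC = ¥28. MC = 37 - 12y + 3y^2.
At P = ¥133 ≥ min AVC, set P = MC on the rising branch: y = 8.
At P = ¥22 < min AVC = ¥28, price no longer covers variable cost at any output, so the firm shuts down: y = 0.

Output falls from 8 to 0 (the firm shuts down)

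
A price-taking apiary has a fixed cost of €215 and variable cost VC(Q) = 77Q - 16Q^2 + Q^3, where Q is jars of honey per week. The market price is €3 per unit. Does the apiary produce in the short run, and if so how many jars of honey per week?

Variable cost is VC = 77Q - 16Q^2 + Q^3, so AVC = VC/Q = 77 - 16Q + Q^2 and MC = dTC/dQ = 77 - 32Q + 3Q^2.
AVC hits its minimum where MC = AVC, at Q = 8, giving min AVC = 77 - 16·8 + 8^2 = €13.
Since P = €3 < min AVC = €13, price fails to cover variable cost at any output.
The firm minimizes its loss by shutting down and losing only its fixed cost of €215.

Shut down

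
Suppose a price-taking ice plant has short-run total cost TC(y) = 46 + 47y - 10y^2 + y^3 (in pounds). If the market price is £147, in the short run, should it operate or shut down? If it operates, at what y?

From TC, MC = TC'(y) = 47 - 20y + 3y^2 and AVC = VC/y = 47 - 10y + y^2.
The AVC parabola has its vertex at y = 10/2 = 5, where AVC = 47 - 10·5 + 5^2 = £22.
Because £147 ≥ £22, revenue can cover variable cost; the firm operates.
Solving P = MC: -100 - 20y + 3y^2 = 0 ⇒ y = -10/3 or 10. On the upward-sloping branch, y* = 10.
Check: AVC at y = 10 is £47 ≤ P, so revenue covers variable cost.
Profit = P·y − TC = 147·10 − 516 = £954.

Produce at y = 10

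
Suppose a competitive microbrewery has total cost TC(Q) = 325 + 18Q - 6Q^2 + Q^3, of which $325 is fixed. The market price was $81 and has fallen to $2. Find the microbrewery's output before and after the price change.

Output falls from 7 to 0 (the firm shuts down)

MC = 18 - 12Q + 3Q^2; the shutdown threshold is min AVC = $9 (at Q = 3).
With P = $81 above the shutdown price, P = MC gives Q = 7.
At P = $2 < min AVC = $9, price no longer covers variable cost at any output, so the firm shuts down: Q = 0.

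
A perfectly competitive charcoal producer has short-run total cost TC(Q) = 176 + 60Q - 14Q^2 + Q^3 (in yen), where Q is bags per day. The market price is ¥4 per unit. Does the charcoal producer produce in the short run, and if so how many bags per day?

Shut down

From TC, MC = TC'(Q) = 60 - 28Q + 3Q^2 and AVC = VC/Q = 60 - 14Q + Q^2.
The AVC parabola has its vertex at Q = 14/2 = 7, where AVC = 60 - 14·7 + 7^2 = ¥11.
With P < min AVC (¥4 < ¥11), every unit sold adds to the loss.
Best response: produce nothing and absorb the ¥176 fixed cost.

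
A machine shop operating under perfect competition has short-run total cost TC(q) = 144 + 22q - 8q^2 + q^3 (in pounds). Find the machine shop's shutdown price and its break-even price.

Shutdown price = £6; break-even price = £34

Shutdown price = min AVC. AVC = 22 - 8q + q^2, with vertex at q = 4 and minimum £6.
ATC = 144/q + 22 - 8q + q^2. Setting dATC/dq = −144/q^2 − 8 + 2q = 0 gives q = 6 (since 2·6^3 − 8·6^2 = 144).
min ATC = 144/6 + 22 − 8·6 + 6^2 = £34. That is the break-even price.
For £6 ≤ P < £34 the firm produces at a loss; below £6 it shuts down.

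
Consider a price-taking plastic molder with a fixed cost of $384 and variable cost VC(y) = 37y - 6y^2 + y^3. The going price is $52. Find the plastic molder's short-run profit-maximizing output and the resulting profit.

Profit = -$284 at y = 5

AVC = 37 - 6y + y^2; min AVC = $28 at y = 3. Since P = $52 ≥ min AVC, the firm produces.
MC = 37 - 12y + 3y^2. Setting P = MC and taking the root on the rising branch gives y* = 5.
TR = 52·5 = 260. TC = 384 + 160 = 544. Profit = 260 − 544 = -$284.
By producing, the firm covers all variable cost plus $100 of fixed cost; shutting down would lose the full $384.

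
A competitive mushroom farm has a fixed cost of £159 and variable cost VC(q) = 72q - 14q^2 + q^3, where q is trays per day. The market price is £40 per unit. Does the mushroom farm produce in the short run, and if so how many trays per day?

Strip out fixed cost: VC = 72q - 14q^2 + q^3. Then AVC = 72 - 14q + q^2 and MC = 72 - 28q + 3q^2.
AVC hits its minimum where MC = AVC, at q = 7, giving min AVC = 72 - 14·7 + 7^2 = £23.
Since P = £40 ≥ min AVC = £23, price covers variable cost and the firm should produce.
Solving P = MC: 32 - 28q + 3q^2 = 0 ⇒ q = 4/3 or 8. On the upward-sloping branch, q* = 8.
Check: AVC at q = 8 is £24 ≤ P, so revenue covers variable cost.
Profit = P·q − TC = 40·8 − 351 = -£31, a loss, but smaller than the £159 fixed cost the firm would lose by shutting down.

Produce at q = 8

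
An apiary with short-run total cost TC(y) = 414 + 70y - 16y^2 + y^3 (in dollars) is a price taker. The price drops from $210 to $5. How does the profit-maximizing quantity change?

Output falls from 14 to 0 (the firm shuts down)

MC = 70 - 32y + 3y^2; the shutdown threshold is min AVC = $6 (at y = 8).
At P = $210 ≥ min AVC, set P = MC on the rising branch: y = 14.
At P = $5 < min AVC = $6, price no longer covers variable cost at any output, so the firm shuts down: y = 0.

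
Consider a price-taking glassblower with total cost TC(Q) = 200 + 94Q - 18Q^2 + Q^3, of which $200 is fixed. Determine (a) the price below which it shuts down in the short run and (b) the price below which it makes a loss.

Shutdown price = $13; break-even price = $34

AVC = 94 - 18Q + Q^2; minimized at Q = 9, giving min AVC = $13. That is the shutdown price.
ATC = 200/Q + 94 - 18Q + Q^2. Setting dATC/dQ = −200/Q^2 − 18 + 2Q = 0 gives Q = 10 (since 2·10^3 − 18·10^2 = 200).
min ATC = 200/10 + 94 − 18·10 + 10^2 = $34. That is the break-even price.
Between these two prices the firm operates at a loss; above $34 it earns a profit.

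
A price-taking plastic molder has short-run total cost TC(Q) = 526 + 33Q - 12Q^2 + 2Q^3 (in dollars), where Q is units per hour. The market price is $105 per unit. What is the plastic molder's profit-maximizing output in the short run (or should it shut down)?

Strip out fixed cost: VC = 33Q - 12Q^2 + 2Q^3. Then AVC = 33 - 12Q + 2Q^2 and MC = 33 - 24Q + 6Q^2.
The AVC parabola has its vertex at Q = 12/4 = 3, where AVC = 33 - 12·3 + 2·3^2 = $15.
Since P = $105 ≥ min AVC = $15, price covers variable cost and the firm should produce.
Set P = MC: 105 = 33 - 24Q + 6Q^2 → -72 - 24Q + 6Q^2 = 0. The roots are Q = -2 and Q = 6; the profit-maximizing output is on the rising part of MC, so Q* = 6.
Check: AVC at Q = 6 is $33 ≤ P, so revenue covers variable cost.
Profit = P·Q − TC = 105·6 − 724 = -$94, a loss, but smaller than the $526 fixed cost the firm would lose by shutting down.

Produce at Q = 6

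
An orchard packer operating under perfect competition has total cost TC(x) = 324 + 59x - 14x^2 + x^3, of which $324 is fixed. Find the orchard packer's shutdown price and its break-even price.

AVC = 59 - 14x + x^2; minimized at x = 7, giving min AVC = $10. That is the shutdown price.
ATC = 324/x + 59 - 14x + x^2. Setting dATC/dx = −324/x^2 − 14 + 2x = 0 gives x = 9 (since 2·9^3 − 14·9^2 = 324).
min ATC = 324/9 + 59 − 14·9 + 9^2 = $50. That is the break-even price.
Between these two prices the firm operates at a loss; above $50 it earns a profit.

Shutdown price = $10; break-even price = $50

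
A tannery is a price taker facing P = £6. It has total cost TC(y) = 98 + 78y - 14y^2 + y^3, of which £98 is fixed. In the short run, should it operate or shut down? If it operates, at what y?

Shut down

Strip out fixed cost: VC = 78y - 14y^2 + y^3. Then AVC = 78 - 14y + y^2 and MC = 78 - 28y + 3y^2.
AVC is minimized where dAVC/dy = -14 + 2y = 0, at y = 7; min AVC = 78 - 14·7 + 7^2 = £29.
P = £6 lies below min AVC = £29; no output level covers variable cost.
Best response: produce nothing and absorb the £98 fixed cost.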